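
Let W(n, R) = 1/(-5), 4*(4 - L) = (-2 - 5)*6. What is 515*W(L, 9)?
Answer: -103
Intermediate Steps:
L = 29/2 (L = 4 - (-2 - 5)*6/4 = 4 - (-7)*6/4 = 4 - ¼*(-42) = 4 + 21/2 = 29/2 ≈ 14.500)
W(n, R) = -⅕
515*W(L, 9) = 515*(-⅕) = -103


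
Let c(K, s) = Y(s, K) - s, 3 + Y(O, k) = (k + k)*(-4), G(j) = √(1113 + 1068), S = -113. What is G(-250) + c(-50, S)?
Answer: 510 + √2181 ≈ 556.70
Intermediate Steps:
G(j) = √2181
Y(O, k) = -3 - 8*k (Y(O, k) = -3 + (k + k)*(-4) = -3 + (2*k)*(-4) = -3 - 8*k)
c(K, s) = -3 - s - 8*K (c(K, s) = (-3 - 8*K) - s = -3 - s - 8*K)
G(-250) + c(-50, S) = √2181 + (-3 - 1*(-113) - 8*(-50)) = √2181 + (-3 + 113 + 400) = √2181 + 510 = 510 + √2181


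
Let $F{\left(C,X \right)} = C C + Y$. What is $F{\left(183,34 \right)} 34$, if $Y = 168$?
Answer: $1144338$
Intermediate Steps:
$F{\left(C,X \right)} = 168 + C^{2}$ ($F{\left(C,X \right)} = C C + 168 = C^{2} + 168 = 168 + C^{2}$)
$F{\left(183,34 \right)} 34 = \left(168 + 183^{2}\right) 34 = \left(168 + 33489\right) 34 = 33657 \cdot 34 = 1144338$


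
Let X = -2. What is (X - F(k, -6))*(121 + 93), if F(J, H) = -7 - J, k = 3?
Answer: 1712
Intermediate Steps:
(X - F(k, -6))*(121 + 93) = (-2 - (-7 - 1*3))*(121 + 93) = (-2 - (-7 - 3))*214 = (-2 - 1*(-10))*214 = (-2 + 10)*214 = 8*214 = 1712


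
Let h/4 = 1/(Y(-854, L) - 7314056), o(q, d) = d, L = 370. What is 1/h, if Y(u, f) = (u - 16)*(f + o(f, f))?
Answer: -1989464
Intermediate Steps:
Y(u, f) = 2*f*(-16 + u) (Y(u, f) = (u - 16)*(f + f) = (-16 + u)*(2*f) = 2*f*(-16 + u))
h = -1/1989464 (h = 4/(2*370*(-16 - 854) - 7314056) = 4/(2*370*(-870) - 7314056) = 4/(-643800 - 7314056) = 4/(-7957856) = 4*(-1/7957856) = -1/1989464 ≈ -5.0265e-7)
1/h = 1/(-1/1989464) = -1989464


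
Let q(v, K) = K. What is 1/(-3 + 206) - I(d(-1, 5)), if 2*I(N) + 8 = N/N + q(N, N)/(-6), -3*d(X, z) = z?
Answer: 24599/7308 ≈ 3.3660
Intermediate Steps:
d(X, z) = -z/3
I(N) = -7/2 - N/12 (I(N) = -4 + (N/N + N/(-6))/2 = -4 + (1 + N*(-⅙))/2 = -4 + (1 - N/6)/2 = -4 + (½ - N/12) = -7/2 - N/12)
1/(-3 + 206) - I(d(-1, 5)) = 1/(-3 + 206) - (-7/2 - (-1)*5/36) = 1/203 - (-7/2 - 1/12*(-5/3)) = 1/203 - (-7/2 + 5/36) = 1/203 - 1*(-121/36) = 1/203 + 121/36 = 24599/7308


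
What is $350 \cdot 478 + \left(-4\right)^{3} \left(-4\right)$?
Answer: $167556$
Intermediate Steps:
$350 \cdot 478 + \left(-4\right)^{3} \left(-4\right) = 167300 - -256 = 167300 + 256 = 167556$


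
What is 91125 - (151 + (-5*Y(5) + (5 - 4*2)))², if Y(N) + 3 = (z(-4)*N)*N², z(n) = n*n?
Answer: -96675444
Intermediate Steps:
z(n) = n²
Y(N) = -3 + 16*N³ (Y(N) = -3 + ((-4)²*N)*N² = -3 + (16*N)*N² = -3 + 16*N³)
91125 - (151 + (-5*Y(5) + (5 - 4*2)))² = 91125 - (151 + (-5*(-3 + 16*5³) + (5 - 4*2)))² = 91125 - (151 + (-5*(-3 + 16*125) + (5 - 8)))² = 91125 - (151 + (-5*(-3 + 2000) - 3))² = 91125 - (151 + (-5*1997 - 3))² = 91125 - (151 + (-9985 - 3))² = 91125 - (151 - 9988)² = 91125 - 1*(-9837)² = 91125 - 1*96766569 = 91125 - 96766569 = -96675444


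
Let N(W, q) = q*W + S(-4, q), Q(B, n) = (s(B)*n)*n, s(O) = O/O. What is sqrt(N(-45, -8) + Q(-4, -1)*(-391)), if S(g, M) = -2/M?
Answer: I*sqrt(123)/2 ≈ 5.5453*I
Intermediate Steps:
s(O) = 1
Q(B, n) = n**2 (Q(B, n) = (1*n)*n = n*n = n**2)
N(W, q) = -2/q + W*q (N(W, q) = q*W - 2/q = W*q - 2/q = -2/q + W*q)
sqrt(N(-45, -8) + Q(-4, -1)*(-391)) = sqrt((-2/(-8) - 45*(-8)) + (-1)**2*(-391)) = sqrt((-2*(-1/8) + 360) + 1*(-391)) = sqrt((1/4 + 360) - 391) = sqrt(1441/4 - 391) = sqrt(-123/4) = I*sqrt(123)/2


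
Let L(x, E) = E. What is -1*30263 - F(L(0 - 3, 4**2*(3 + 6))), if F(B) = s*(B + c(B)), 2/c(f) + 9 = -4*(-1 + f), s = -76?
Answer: -11224491/581 ≈ -19319.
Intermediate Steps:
c(f) = 2/(-5 - 4*f) (c(f) = 2/(-9 - 4*(-1 + f)) = 2/(-9 + (4 - 4*f)) = 2/(-5 - 4*f))
F(B) = -76*B + 152/(5 + 4*B) (F(B) = -76*(B - 2/(5 + 4*B)) = -76*B + 152/(5 + 4*B))
-1*30263 - F(L(0 - 3, 4**2*(3 + 6))) = -1*30263 - 76*(2 - 4**2*(3 + 6)*(5 + 4*(4**2*(3 + 6))))/(5 + 4*(4**2*(3 + 6))) = -30263 - 76*(2 - 16*9*(5 + 4*(16*9)))/(5 + 4*(16*9)) = -30263 - 76*(2 - 1*144*(5 + 4*144))/(5 + 4*144) = -30263 - 76*(2 - 1*144*(5 + 576))/(5 + 576) = -30263 - 76*(2 - 1*144*581)/581 = -30263 - 76*(2 - 83664)/581 = -30263 - 76*(-83662)/581 = -30263 - 1*(-6358312/581) = -30263 + 6358312/581 = -11224491/581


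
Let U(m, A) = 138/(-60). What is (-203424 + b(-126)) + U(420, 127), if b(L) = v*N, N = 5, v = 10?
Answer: -2033763/10 ≈ -2.0338e+5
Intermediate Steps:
b(L) = 50 (b(L) = 10*5 = 50)
U(m, A) = -23/10 (U(m, A) = 138*(-1/60) = -23/10)
(-203424 + b(-126)) + U(420, 127) = (-203424 + 50) - 23/10 = -203374 - 23/10 = -2033763/10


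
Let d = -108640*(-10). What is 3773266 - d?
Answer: 2686866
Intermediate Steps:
d = 1086400
3773266 - d = 3773266 - 1*1086400 = 3773266 - 1086400 = 2686866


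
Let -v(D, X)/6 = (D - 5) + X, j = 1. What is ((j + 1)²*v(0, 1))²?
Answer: 9216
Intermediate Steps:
v(D, X) = 30 - 6*D - 6*X (v(D, X) = -6*((D - 5) + X) = -6*((-5 + D) + X) = -6*(-5 + D + X) = 30 - 6*D - 6*X)
((j + 1)²*v(0, 1))² = ((1 + 1)²*(30 - 6*0 - 6*1))² = (2²*(30 + 0 - 6))² = (4*24)² = 96² = 9216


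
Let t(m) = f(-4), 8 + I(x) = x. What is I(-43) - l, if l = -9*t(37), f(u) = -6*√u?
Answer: -51 - 108*I ≈ -51.0 - 108.0*I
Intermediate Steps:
I(x) = -8 + x
t(m) = -12*I
l = 108*I (l = -(-108)*I = 108*I ≈ 108.0*I)
I(-43) - l = (-8 - 43) - 108*I = -51 - 108*I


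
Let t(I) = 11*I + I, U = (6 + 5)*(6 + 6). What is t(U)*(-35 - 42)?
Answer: -121968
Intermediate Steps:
U = 132 (U = 11*12 = 132)
t(I) = 12*I
t(U)*(-35 - 42) = (12*132)*(-35 - 42) = 1584*(-77) = -121968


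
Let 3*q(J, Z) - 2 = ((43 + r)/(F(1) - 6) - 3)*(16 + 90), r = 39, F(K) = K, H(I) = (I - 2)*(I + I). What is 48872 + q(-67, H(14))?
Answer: 240936/5 ≈ 48187.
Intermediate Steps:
H(I) = 2*I*(-2 + I) (H(I) = (-2 + I)*(2*I) = 2*I*(-2 + I))
q(J, Z) = -3424/5 (q(J, Z) = ⅔ + (((43 + 39)/(1 - 6) - 3)*(16 + 90))/3 = ⅔ + ((82/(-5) - 3)*106)/3 = ⅔ + ((82*(-⅕) - 3)*106)/3 = ⅔ + ((-82/5 - 3)*106)/3 = ⅔ + (-97/5*106)/3 = ⅔ + (⅓)*(-10282/5) = ⅔ - 10282/15 = -3424/5)
48872 + q(-67, H(14)) = 48872 - 3424/5 = 240936/5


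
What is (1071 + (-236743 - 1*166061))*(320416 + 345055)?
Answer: -267341661243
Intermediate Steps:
(1071 + (-236743 - 1*166061))*(320416 + 345055) = (1071 + (-236743 - 166061))*665471 = (1071 - 402804)*665471 = -401733*665471 = -267341661243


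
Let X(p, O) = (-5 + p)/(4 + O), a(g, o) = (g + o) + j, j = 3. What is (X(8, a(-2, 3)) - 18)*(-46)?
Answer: 3243/4 ≈ 810.75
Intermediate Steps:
a(g, o) = 3 + g + o (a(g, o) = (g + o) + 3 = 3 + g + o)
X(p, O) = (-5 + p)/(4 + O)
(X(8, a(-2, 3)) - 18)*(-46) = ((-5 + 8)/(4 + (3 - 2 + 3)) - 18)*(-46) = (3/(4 + 4) - 18)*(-46) = (3/8 - 18)*(-46) = -141/8*(-46) = 3243/4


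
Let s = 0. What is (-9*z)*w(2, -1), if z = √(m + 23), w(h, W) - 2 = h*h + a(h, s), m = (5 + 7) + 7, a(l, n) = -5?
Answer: -9*√42 ≈ -58.327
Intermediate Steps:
m = 19 (m = 12 + 7 = 19)
w(h, W) = -3 + h² (w(h, W) = 2 + (h*h - 5) = 2 + (h² - 5) = 2 + (-5 + h²) = -3 + h²)
z = √42 (z = √(19 + 23) = √42 ≈ 6.4807)
(-9*z)*w(2, -1) = (-9*√42)*(-3 + 2²) = (-9*√42)*(-3 + 4) = -9*√42*1 = -9*√42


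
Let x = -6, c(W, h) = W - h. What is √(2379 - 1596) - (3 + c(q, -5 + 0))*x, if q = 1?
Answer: 54 + 3*√87 ≈ 81.982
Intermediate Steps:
√(2379 - 1596) - (3 + c(q, -5 + 0))*x = √(2379 - 1596) - (3 + (1 - (-5 + 0)))*(-6) = √783 - (3 + (1 - 1*(-5)))*(-6) = 3*√87 - (3 + (1 + 5))*(-6) = 3*√87 - (3 + 6)*(-6) = 3*√87 - 9*(-6) = 3*√87 - 1*(-54) = 3*√87 + 54 = 54 + 3*√87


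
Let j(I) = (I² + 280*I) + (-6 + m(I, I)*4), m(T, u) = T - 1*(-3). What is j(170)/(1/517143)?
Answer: 39916199598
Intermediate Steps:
m(T, u) = 3 + T (m(T, u) = T + 3 = 3 + T)
j(I) = 6 + I² + 284*I (j(I) = (I² + 280*I) + (-6 + (3 + I)*4) = (I² + 280*I) + (-6 + (12 + 4*I)) = (I² + 280*I) + (6 + 4*I) = 6 + I² + 284*I)
j(170)/(1/517143) = (6 + 170² + 284*170)/(1/517143) = (6 + 28900 + 48280)/(1/517143) = 77186*517143 = 39916199598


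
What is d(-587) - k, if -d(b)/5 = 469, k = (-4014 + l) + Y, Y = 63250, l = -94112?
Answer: 32531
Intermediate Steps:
k = -34876 (k = (-4014 - 94112) + 63250 = -98126 + 63250 = -34876)
d(b) = -2345 (d(b) = -5*469 = -2345)
d(-587) - k = -2345 - 1*(-34876) = -2345 + 34876 = 32531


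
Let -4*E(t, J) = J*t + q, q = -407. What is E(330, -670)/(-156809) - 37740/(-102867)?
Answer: 17375021/1265135012 ≈ 0.013734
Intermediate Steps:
E(t, J) = 407/4 - J*t/4 (E(t, J) = -(J*t - 407)/4 = -(-407 + J*t)/4 = 407/4 - J*t/4)
E(330, -670)/(-156809) - 37740/(-102867) = (407/4 - 1/4*(-670)*330)/(-156809) - 37740/(-102867) = (407/4 + 55275)*(-1/156809) - 37740*(-1/102867) = (221507/4)*(-1/156809) + 740/2017 = -221507/627236 + 740/2017 = 17375021/1265135012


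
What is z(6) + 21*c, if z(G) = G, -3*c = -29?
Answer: 209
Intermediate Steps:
c = 29/3 (c = -⅓*(-29) = 29/3 ≈ 9.6667)
z(6) + 21*c = 6 + 21*(29/3) = 6 + 203 = 209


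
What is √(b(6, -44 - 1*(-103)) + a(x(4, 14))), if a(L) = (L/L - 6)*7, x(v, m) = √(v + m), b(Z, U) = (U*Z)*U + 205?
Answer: 8*√329 ≈ 145.11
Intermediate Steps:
b(Z, U) = 205 + Z*U² (b(Z, U) = Z*U² + 205 = 205 + Z*U²)
x(v, m) = √(m + v)
a(L) = -35 (a(L) = (1 - 6)*7 = -5*7 = -35)
√(b(6, -44 - 1*(-103)) + a(x(4, 14))) = √((205 + 6*(-44 - 1*(-103))²) - 35) = √((205 + 6*(-44 + 103)²) - 35) = √((205 + 6*59²) - 35) = √((205 + 6*3481) - 35) = √((205 + 20886) - 35) = √(21091 - 35) = √21056 = 8*√329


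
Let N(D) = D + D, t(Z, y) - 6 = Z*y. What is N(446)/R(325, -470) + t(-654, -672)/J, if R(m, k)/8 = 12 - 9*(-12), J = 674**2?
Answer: 51695527/27256560 ≈ 1.8966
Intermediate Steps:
J = 454276
t(Z, y) = 6 + Z*y
N(D) = 2*D
R(m, k) = 960 (R(m, k) = 8*(12 - 9*(-12)) = 8*(12 + 108) = 8*120 = 960)
N(446)/R(325, -470) + t(-654, -672)/J = (2*446)/960 + (6 - 654*(-672))/454276 = 892*(1/960) + (6 + 439488)*(1/454276) = 223/240 + 439494*(1/454276) = 223/240 + 219747/227138 = 51695527/27256560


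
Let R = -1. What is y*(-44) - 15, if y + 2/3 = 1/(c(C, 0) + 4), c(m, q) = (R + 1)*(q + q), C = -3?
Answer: 10/3 ≈ 3.3333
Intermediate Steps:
c(m, q) = 0 (c(m, q) = (-1 + 1)*(q + q) = 0*(2*q) = 0)
y = -5/12 (y = -⅔ + 1/(0 + 4) = -⅔ + 1/4 = -⅔ + ¼ = -5/12 ≈ -0.41667)
y*(-44) - 15 = -5/12*(-44) - 15 = 55/3 - 15 = 10/3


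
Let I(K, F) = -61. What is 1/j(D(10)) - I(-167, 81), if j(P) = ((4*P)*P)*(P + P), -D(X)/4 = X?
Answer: 31231999/512000 ≈ 61.000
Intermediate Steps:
D(X) = -4*X
j(P) = 8*P**3 (j(P) = (4*P**2)*(2*P) = 8*P**3)
1/j(D(10)) - I(-167, 81) = 1/(8*(-4*10)**3) - 1*(-61) = 1/(8*(-40)**3) + 61 = 1/(8*(-64000)) + 61 = 1/(-512000) + 61 = -1/512000 + 61 = 31231999/512000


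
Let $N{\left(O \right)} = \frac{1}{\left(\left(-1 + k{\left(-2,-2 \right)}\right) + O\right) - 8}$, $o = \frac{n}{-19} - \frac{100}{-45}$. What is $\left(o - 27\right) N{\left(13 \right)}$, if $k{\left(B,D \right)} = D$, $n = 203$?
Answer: $- \frac{3032}{171} \approx -17.731$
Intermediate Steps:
$o = - \frac{1447}{171}$ ($o = \frac{203}{-19} - \frac{100}{-45} = 203 \left(- \frac{1}{19}\right) - - \frac{20}{9} = - \frac{203}{19} + \frac{20}{9} = - \frac{1447}{171} \approx -8.462$)
$N{\left(O \right)} = \frac{1}{-11 + O}$ ($N{\left(O \right)} = \frac{1}{\left(\left(-1 - 2\right) + O\right) - 8} = \frac{1}{\left(-3 + O\right) - 8} = \frac{1}{-11 + O}$)
$\left(o - 27\right) N{\left(13 \right)} = \frac{- \frac{1447}{171} - 27}{-11 + 13} = - \frac{6064}{171 \cdot 2} = \left(- \frac{6064}{171}\right) \frac{1}{2} = - \frac{3032}{171}$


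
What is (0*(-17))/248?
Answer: 0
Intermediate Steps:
(0*(-17))/248 = 0*(1/248) = 0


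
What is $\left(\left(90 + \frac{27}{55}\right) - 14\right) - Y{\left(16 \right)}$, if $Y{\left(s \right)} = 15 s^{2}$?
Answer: $- \frac{206993}{55} \approx -3763.5$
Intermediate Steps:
$\left(\left(90 + \frac{27}{55}\right) - 14\right) - Y{\left(16 \right)} = \left(\left(90 + \frac{27}{55}\right) - 14\right) - 15 \cdot 16^{2} = \left(\left(90 + 27 \cdot \frac{1}{55}\right) - 14\right) - 15 \cdot 256 = \left(\left(90 + \frac{27}{55}\right) - 14\right) - 3840 = \left(\frac{4977}{55} - 14\right) - 3840 = \frac{4207}{55} - 3840 = - \frac{206993}{55}$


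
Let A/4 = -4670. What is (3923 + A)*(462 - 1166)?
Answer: 10388928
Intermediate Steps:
A = -18680 (A = 4*(-4670) = -18680)
(3923 + A)*(462 - 1166) = (3923 - 18680)*(462 - 1166) = -14757*(-704) = 10388928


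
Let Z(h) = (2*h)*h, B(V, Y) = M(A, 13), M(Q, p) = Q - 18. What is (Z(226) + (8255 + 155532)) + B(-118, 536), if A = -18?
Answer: 265903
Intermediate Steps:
M(Q, p) = -18 + Q
B(V, Y) = -36 (B(V, Y) = -18 - 18 = -36)
Z(h) = 2*h**2
(Z(226) + (8255 + 155532)) + B(-118, 536) = (2*226**2 + (8255 + 155532)) - 36 = (2*51076 + 163787) - 36 = (102152 + 163787) - 36 = 265939 - 36 = 265903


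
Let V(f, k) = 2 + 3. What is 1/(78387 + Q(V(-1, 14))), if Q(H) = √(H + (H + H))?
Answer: 26129/2048173918 - √15/6144521754 ≈ 1.2757e-5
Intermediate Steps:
V(f, k) = 5
Q(H) = √3*√H (Q(H) = √(H + 2*H) = √(3*H) = √3*√H)
1/(78387 + Q(V(-1, 14))) = 1/(78387 + √3*√5) = 1/(78387 + √15)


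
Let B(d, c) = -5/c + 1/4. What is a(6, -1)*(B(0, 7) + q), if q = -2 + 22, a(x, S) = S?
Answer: -547/28 ≈ -19.536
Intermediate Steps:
B(d, c) = 1/4 - 5/c (B(d, c) = -5/c + 1*(1/4) = -5/c + 1/4 = 1/4 - 5/c)
q = 20
a(6, -1)*(B(0, 7) + q) = -((1/4)*(-20 + 7)/7 + 20) = -((1/4)*(1/7)*(-13) + 20) = -(-13/28 + 20) = -1*547/28 = -547/28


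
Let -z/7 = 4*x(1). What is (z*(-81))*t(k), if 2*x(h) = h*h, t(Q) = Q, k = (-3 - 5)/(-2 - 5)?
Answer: 1296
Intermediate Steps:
k = 8/7 (k = -8/(-7) = -8*(-⅐) = 8/7 ≈ 1.1429)
x(h) = h²/2 (x(h) = (h*h)/2 = h²/2)
z = -14 (z = -28*(½)*1² = -28*(½)*1 = -28/2 = -7*2 = -14)
(z*(-81))*t(k) = -14*(-81)*(8/7) = 1134*(8/7) = 1296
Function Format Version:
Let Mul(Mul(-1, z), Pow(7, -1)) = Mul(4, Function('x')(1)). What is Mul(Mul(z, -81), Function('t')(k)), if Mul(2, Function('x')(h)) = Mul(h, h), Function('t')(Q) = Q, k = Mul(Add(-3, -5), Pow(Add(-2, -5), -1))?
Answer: 1296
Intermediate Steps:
k = Rational(8, 7) (k = Mul(-8, Pow(-7, -1)) = Mul(-8, Rational(-1, 7)) = Rational(8, 7) ≈ 1.1429)
Function('x')(h) = Mul(Rational(1, 2), Pow(h, 2)) (Function('x')(h) = Mul(Rational(1, 2), Mul(h, h)) = Mul(Rational(1, 2), Pow(h, 2)))
z = -14 (z = Mul(-7, Mul(4, Mul(Rational(1, 2), Pow(1, 2)))) = Mul(-7, Mul(4, Mul(Rational(1, 2), 1))) = Mul(-7, Mul(4, Rational(1, 2))) = Mul(-7, 2) = -14)
Mul(Mul(z, -81), Function('t')(k)) = Mul(Mul(-14, -81), Rational(8, 7)) = Mul(1134, Rational(8, 7)) = 1296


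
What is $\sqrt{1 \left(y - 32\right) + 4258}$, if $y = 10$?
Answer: $2 \sqrt{1059} \approx 65.085$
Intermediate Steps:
$\sqrt{1 \left(y - 32\right) + 4258} = \sqrt{1 \left(10 - 32\right) + 4258} = \sqrt{1 \left(-22\right) + 4258} = \sqrt{-22 + 4258} = \sqrt{4236} = 2 \sqrt{1059}$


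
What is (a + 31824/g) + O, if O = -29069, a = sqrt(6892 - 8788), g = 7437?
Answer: -72051443/2479 + 2*I*sqrt(474) ≈ -29065.0 + 43.543*I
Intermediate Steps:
a = 2*I*sqrt(474) (a = sqrt(-1896) = 2*I*sqrt(474) ≈ 43.543*I)
(a + 31824/g) + O = (2*I*sqrt(474) + 31824/7437) - 29069 = (2*I*sqrt(474) + 31824*(1/7437)) - 29069 = (2*I*sqrt(474) + 10608/2479) - 29069 = (10608/2479 + 2*I*sqrt(474)) - 29069 = -72051443/2479 + 2*I*sqrt(474)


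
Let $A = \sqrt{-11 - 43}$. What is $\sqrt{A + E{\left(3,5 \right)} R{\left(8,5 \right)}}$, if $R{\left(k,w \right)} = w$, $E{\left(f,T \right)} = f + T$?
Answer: $\sqrt{40 + 3 i \sqrt{6}} \approx 6.351 + 0.57853 i$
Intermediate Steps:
$E{\left(f,T \right)} = T + f$
$A = 3 i \sqrt{6}$ ($A = \sqrt{-54} = 3 i \sqrt{6} \approx 7.3485 i$)
$\sqrt{A + E{\left(3,5 \right)} R{\left(8,5 \right)}} = \sqrt{3 i \sqrt{6} + \left(5 + 3\right) 5} = \sqrt{3 i \sqrt{6} + 8 \cdot 5} = \sqrt{3 i \sqrt{6} + 40} = \sqrt{40 + 3 i \sqrt{6}}$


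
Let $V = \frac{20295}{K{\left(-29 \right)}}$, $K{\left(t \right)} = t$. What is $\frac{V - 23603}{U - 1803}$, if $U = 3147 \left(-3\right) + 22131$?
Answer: $- \frac{704782}{315723} \approx -2.2323$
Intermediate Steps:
$U = 12690$ ($U = -9441 + 22131 = 12690$)
$V = - \frac{20295}{29}$ ($V = \frac{20295}{-29} = 20295 \left(- \frac{1}{29}\right) = - \frac{20295}{29} \approx -699.83$)
$\frac{V - 23603}{U - 1803} = \frac{- \frac{20295}{29} - 23603}{12690 - 1803} = - \frac{704782}{29 \cdot 10887} = \left(- \frac{704782}{29}\right) \frac{1}{10887} = - \frac{704782}{315723}$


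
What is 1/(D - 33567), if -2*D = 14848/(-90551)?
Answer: -90551/3039517993 ≈ -2.9791e-5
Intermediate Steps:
D = 7424/90551 (D = -7424/(-90551) = -7424*(-1)/90551 = -½*(-14848/90551) = 7424/90551 ≈ 0.081987)
1/(D - 33567) = 1/(7424/90551 - 33567) = 1/(-3039517993/90551) = -90551/3039517993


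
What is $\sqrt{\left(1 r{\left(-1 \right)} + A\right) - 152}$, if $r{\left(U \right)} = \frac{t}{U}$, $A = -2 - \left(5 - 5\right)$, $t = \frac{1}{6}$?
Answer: $\frac{5 i \sqrt{222}}{6} \approx 12.416 i$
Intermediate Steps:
$t = \frac{1}{6} \approx 0.16667$
$A = -2$ ($A = -2 - 0 = -2 + 0 = -2$)
$r{\left(U \right)} = \frac{1}{6 U}$
$\sqrt{\left(1 r{\left(-1 \right)} + A\right) - 152} = \sqrt{\left(1 \frac{1}{6 \left(-1\right)} - 2\right) - 152} = \sqrt{\left(1 \cdot \frac{1}{6} \left(-1\right) - 2\right) - 152} = \sqrt{\left(1 \left(- \frac{1}{6}\right) - 2\right) - 152} = \sqrt{\left(- \frac{1}{6} - 2\right) - 152} = \sqrt{- \frac{13}{6} - 152} = \sqrt{- \frac{925}{6}} = \frac{5 i \sqrt{222}}{6}$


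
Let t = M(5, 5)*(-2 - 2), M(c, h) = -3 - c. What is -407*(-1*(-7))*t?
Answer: -91168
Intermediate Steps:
t = 32 (t = (-3 - 1*5)*(-2 - 2) = (-3 - 5)*(-4) = -8*(-4) = 32)
-407*(-1*(-7))*t = -407*(-1*(-7))*32 = -2849*32 = -407*224 = -91168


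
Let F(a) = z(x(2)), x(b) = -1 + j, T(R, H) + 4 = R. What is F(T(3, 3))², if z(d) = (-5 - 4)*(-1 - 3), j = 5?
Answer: 1296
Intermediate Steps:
T(R, H) = -4 + R
x(b) = 4 (x(b) = -1 + 5 = 4)
z(d) = 36 (z(d) = -9*(-4) = 36)
F(a) = 36
F(T(3, 3))² = 36² = 1296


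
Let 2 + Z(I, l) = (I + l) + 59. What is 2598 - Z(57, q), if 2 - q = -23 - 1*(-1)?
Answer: 2460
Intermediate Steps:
q = 24 (q = 2 - (-23 - 1*(-1)) = 2 - (-23 + 1) = 2 - 1*(-22) = 2 + 22 = 24)
Z(I, l) = 57 + I + l (Z(I, l) = -2 + ((I + l) + 59) = -2 + (59 + I + l) = 57 + I + l)
2598 - Z(57, q) = 2598 - (57 + 57 + 24) = 2598 - 1*138 = 2598 - 138 = 2460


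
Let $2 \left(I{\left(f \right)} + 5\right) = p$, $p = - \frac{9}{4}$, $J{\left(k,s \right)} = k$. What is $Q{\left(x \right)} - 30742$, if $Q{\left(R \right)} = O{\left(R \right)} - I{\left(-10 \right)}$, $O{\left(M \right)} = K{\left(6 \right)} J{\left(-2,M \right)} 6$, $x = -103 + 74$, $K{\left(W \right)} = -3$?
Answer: $- \frac{245599}{8} \approx -30700.0$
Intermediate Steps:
$x = -29$
$p = - \frac{9}{4}$ ($p = \left(-9\right) \frac{1}{4} = - \frac{9}{4} \approx -2.25$)
$O{\left(M \right)} = 36$ ($O{\left(M \right)} = \left(-3\right) \left(-2\right) 6 = 6 \cdot 6 = 36$)
$I{\left(f \right)} = - \frac{49}{8}$ ($I{\left(f \right)} = -5 + \frac{1}{2} \left(- \frac{9}{4}\right) = -5 - \frac{9}{8} = - \frac{49}{8}$)
$Q{\left(R \right)} = \frac{337}{8}$ ($Q{\left(R \right)} = 36 - - \frac{49}{8} = 36 + \frac{49}{8} = \frac{337}{8}$)
$Q{\left(x \right)} - 30742 = \frac{337}{8} - 30742 = - \frac{245599}{8}$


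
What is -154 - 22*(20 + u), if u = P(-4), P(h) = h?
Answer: -506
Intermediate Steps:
u = -4
-154 - 22*(20 + u) = -154 - 22*(20 - 4) = -154 - 22*16 = -154 - 352 = -506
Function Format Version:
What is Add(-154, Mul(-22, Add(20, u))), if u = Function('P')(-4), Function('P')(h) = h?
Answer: -506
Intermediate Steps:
u = -4
Add(-154, Mul(-22, Add(20, u))) = Add(-154, Mul(-22, Add(20, -4))) = Add(-154, Mul(-22, 16)) = Add(-154, -352) = -506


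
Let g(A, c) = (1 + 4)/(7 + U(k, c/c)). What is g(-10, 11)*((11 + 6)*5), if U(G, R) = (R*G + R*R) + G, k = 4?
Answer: 425/16 ≈ 26.563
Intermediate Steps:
U(G, R) = G + R² + G*R (U(G, R) = (G*R + R²) + G = (R² + G*R) + G = G + R² + G*R)
g(A, c) = 5/16 (g(A, c) = (1 + 4)/(7 + (4 + (c/c)² + 4*(c/c))) = 5/(7 + (4 + 1² + 4*1)) = 5/(7 + (4 + 1 + 4)) = 5/(7 + 9) = 5/16)
g(-10, 11)*((11 + 6)*5) = 5*((11 + 6)*5)/16 = 5*(17*5)/16 = (5/16)*85 = 425/16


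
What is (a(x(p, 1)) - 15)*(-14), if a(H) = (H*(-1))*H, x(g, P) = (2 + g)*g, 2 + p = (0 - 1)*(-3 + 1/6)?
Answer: 186655/648 ≈ 288.05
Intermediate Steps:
p = ⅚ (p = -2 + (0 - 1)*(-3 + 1/6) = -2 - (-3 + ⅙) = -2 - 1*(-17/6) = -2 + 17/6 = ⅚ ≈ 0.83333)
x(g, P) = g*(2 + g)
a(H) = -H² (a(H) = (-H)*H = -H²)
(a(x(p, 1)) - 15)*(-14) = (-(5*(2 + ⅚)/6)² - 15)*(-14) = (-((⅚)*(17/6))² - 15)*(-14) = (-(85/36)² - 15)*(-14) = (-1*7225/1296 - 15)*(-14) = (-7225/1296 - 15)*(-14) = -26665/1296*(-14) = 186655/648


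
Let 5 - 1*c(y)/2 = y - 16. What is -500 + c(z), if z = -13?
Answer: -432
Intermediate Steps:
c(y) = 42 - 2*y (c(y) = 10 - 2*(y - 16) = 10 - 2*(-16 + y) = 10 + (32 - 2*y) = 42 - 2*y)
-500 + c(z) = -500 + (42 - 2*(-13)) = -500 + (42 + 26) = -500 + 68 = -432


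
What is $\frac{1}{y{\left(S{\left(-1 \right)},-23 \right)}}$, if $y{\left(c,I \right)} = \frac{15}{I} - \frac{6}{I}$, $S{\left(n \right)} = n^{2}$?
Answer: $- \frac{23}{9} \approx -2.5556$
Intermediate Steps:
$y{\left(c,I \right)} = \frac{9}{I}$
$\frac{1}{y{\left(S{\left(-1 \right)},-23 \right)}} = \frac{1}{9 \frac{1}{-23}} = \frac{1}{9 \left(- \frac{1}{23}\right)} = \frac{1}{- \frac{9}{23}} = - \frac{23}{9}$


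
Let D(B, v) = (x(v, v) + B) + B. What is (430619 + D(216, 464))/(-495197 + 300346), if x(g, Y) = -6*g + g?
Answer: -428731/194851 ≈ -2.2003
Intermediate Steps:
x(g, Y) = -5*g
D(B, v) = -5*v + 2*B (D(B, v) = (-5*v + B) + B = (B - 5*v) + B = -5*v + 2*B)
(430619 + D(216, 464))/(-495197 + 300346) = (430619 + (-5*464 + 2*216))/(-495197 + 300346) = (430619 + (-2320 + 432))/(-194851) = (430619 - 1888)*(-1/194851) = 428731*(-1/194851) = -428731/194851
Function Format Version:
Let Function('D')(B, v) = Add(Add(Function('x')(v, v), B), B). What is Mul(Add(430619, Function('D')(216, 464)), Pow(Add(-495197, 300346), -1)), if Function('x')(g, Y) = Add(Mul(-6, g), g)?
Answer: Rational(-428731, 194851) ≈ -2.2003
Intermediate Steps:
Function('x')(g, Y) = Mul(-5, g)
Function('D')(B, v) = Add(Mul(-5, v), Mul(2, B)) (Function('D')(B, v) = Add(Add(Mul(-5, v), B), B) = Add(Add(B, Mul(-5, v)), B) = Add(Mul(-5, v), Mul(2, B)))
Mul(Add(430619, Function('D')(216, 464)), Pow(Add(-495197, 300346), -1)) = Mul(Add(430619, Add(Mul(-5, 464), Mul(2, 216))), Pow(Add(-495197, 300346), -1)) = Mul(Add(430619, Add(-2320, 432)), Pow(-194851, -1)) = Mul(Add(430619, -1888), Rational(-1, 194851)) = Mul(428731, Rational(-1, 194851)) = Rational(-428731, 194851)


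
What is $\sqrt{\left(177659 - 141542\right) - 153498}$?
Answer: $i \sqrt{117381} \approx 342.61 i$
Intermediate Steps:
$\sqrt{\left(177659 - 141542\right) - 153498} = \sqrt{36117 - 153498} = \sqrt{-117381} = i \sqrt{117381}$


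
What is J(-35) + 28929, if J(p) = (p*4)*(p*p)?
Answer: -142571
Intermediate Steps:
J(p) = 4*p**3 (J(p) = (4*p)*p**2 = 4*p**3)
J(-35) + 28929 = 4*(-35)**3 + 28929 = 4*(-42875) + 28929 = -171500 + 28929 = -142571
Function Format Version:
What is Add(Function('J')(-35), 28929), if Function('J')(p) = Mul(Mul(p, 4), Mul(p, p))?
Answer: -142571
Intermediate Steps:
Function('J')(p) = Mul(4, Pow(p, 3)) (Function('J')(p) = Mul(Mul(4, p), Pow(p, 2)) = Mul(4, Pow(p, 3)))
Add(Function('J')(-35), 28929) = Add(Mul(4, Pow(-35, 3)), 28929) = Add(Mul(4, -42875), 28929) = Add(-171500, 28929) = -142571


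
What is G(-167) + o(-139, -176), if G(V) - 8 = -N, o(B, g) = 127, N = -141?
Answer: 276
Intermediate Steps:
G(V) = 149 (G(V) = 8 - 1*(-141) = 8 + 141 = 149)
G(-167) + o(-139, -176) = 149 + 127 = 276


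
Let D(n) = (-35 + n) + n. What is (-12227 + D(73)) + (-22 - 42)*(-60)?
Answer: -8276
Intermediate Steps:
D(n) = -35 + 2*n
(-12227 + D(73)) + (-22 - 42)*(-60) = (-12227 + (-35 + 2*73)) + (-22 - 42)*(-60) = (-12227 + (-35 + 146)) - 64*(-60) = (-12227 + 111) + 3840 = -12116 + 3840 = -8276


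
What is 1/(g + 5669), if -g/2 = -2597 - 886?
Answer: 1/12635 ≈ 7.9145e-5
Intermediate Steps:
g = 6966 (g = -2*(-2597 - 886) = -2*(-3483) = 6966)
1/(g + 5669) = 1/(6966 + 5669) = 1/12635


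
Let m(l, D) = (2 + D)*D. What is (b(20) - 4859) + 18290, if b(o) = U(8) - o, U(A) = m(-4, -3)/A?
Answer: 107291/8 ≈ 13411.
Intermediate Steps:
m(l, D) = D*(2 + D)
U(A) = 3/A (U(A) = (-3*(2 - 3))/A = (-3*(-1))/A = 3/A)
b(o) = 3/8 - o
(b(20) - 4859) + 18290 = ((3/8 - 1*20) - 4859) + 18290 = ((3/8 - 20) - 4859) + 18290 = (-157/8 - 4859) + 18290 = -39029/8 + 18290 = 107291/8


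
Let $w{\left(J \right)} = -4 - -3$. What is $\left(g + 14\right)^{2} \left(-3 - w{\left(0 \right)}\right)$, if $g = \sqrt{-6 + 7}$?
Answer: $-450$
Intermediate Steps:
$w{\left(J \right)} = -1$ ($w{\left(J \right)} = -4 + 3 = -1$)
$g = 1$ ($g = \sqrt{1} = 1$)
$\left(g + 14\right)^{2} \left(-3 - w{\left(0 \right)}\right) = \left(1 + 14\right)^{2} \left(-3 - -1\right) = 15^{2} \left(-3 + 1\right) = 225 \left(-2\right) = -450$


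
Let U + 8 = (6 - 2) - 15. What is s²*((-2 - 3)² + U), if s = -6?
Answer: 216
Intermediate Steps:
U = -19 (U = -8 + ((6 - 2) - 15) = -8 + (4 - 15) = -8 - 11 = -19)
s²*((-2 - 3)² + U) = (-6)²*((-2 - 3)² - 19) = 36*((-5)² - 19) = 36*(25 - 19) = 36*6 = 216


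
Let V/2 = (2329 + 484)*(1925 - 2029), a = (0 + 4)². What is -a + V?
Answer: -585120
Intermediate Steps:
a = 16 (a = 4² = 16)
V = -585104 (V = 2*((2329 + 484)*(1925 - 2029)) = 2*(2813*(-104)) = 2*(-292552) = -585104)
-a + V = -1*16 - 585104 = -16 - 585104 = -585120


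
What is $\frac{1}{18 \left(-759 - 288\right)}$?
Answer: $- \frac{1}{18846} \approx -5.3062 \cdot 10^{-5}$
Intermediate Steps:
$\frac{1}{18 \left(-759 - 288\right)} = \frac{1}{18 \left(-1047\right)} = \frac{1}{-18846} = - \frac{1}{18846}$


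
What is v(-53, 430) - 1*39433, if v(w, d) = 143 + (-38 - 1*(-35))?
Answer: -39293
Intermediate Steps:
v(w, d) = 140 (v(w, d) = 143 + (-38 + 35) = 143 - 3 = 140)
v(-53, 430) - 1*39433 = 140 - 1*39433 = 140 - 39433 = -39293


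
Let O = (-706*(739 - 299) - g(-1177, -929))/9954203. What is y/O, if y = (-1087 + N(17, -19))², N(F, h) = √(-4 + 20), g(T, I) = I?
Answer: -3891725067489/103237 ≈ -3.7697e+7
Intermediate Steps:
N(F, h) = 4 (N(F, h) = √16 = 4)
y = 1172889 (y = (-1087 + 4)² = (-1083)² = 1172889)
O = -309711/9954203 (O = (-706*(739 - 299) - 1*(-929))/9954203 = (-706*440 + 929)*(1/9954203) = (-310640 + 929)*(1/9954203) = -309711*1/9954203 = -309711/9954203 ≈ -0.031114)
y/O = 1172889/(-309711/9954203) = 1172889*(-9954203/309711) = -3891725067489/103237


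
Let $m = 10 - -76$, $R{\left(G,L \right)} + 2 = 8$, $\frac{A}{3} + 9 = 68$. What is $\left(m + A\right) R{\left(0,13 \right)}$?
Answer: $1578$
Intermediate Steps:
$A = 177$ ($A = -27 + 3 \cdot 68 = -27 + 204 = 177$)
$R{\left(G,L \right)} = 6$ ($R{\left(G,L \right)} = -2 + 8 = 6$)
$m = 86$ ($m = 10 + 76 = 86$)
$\left(m + A\right) R{\left(0,13 \right)} = \left(86 + 177\right) 6 = 263 \cdot 6 = 1578$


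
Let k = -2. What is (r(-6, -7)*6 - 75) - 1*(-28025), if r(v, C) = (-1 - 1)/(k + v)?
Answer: 55903/2 ≈ 27952.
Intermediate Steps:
r(v, C) = -2/(-2 + v) (r(v, C) = (-1 - 1)/(-2 + v) = -2/(-2 + v))
(r(-6, -7)*6 - 75) - 1*(-28025) = (-2/(-2 - 6)*6 - 75) - 1*(-28025) = (-2/(-8)*6 - 75) + 28025 = (-2*(-⅛)*6 - 75) + 28025 = ((¼)*6 - 75) + 28025 = (3/2 - 75) + 28025 = -147/2 + 28025 = 55903/2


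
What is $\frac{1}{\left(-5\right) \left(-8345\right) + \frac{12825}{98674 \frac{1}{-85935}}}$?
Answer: $\frac{98674}{3015056275} \approx 3.2727 \cdot 10^{-5}$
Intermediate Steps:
$\frac{1}{\left(-5\right) \left(-8345\right) + \frac{12825}{98674 \frac{1}{-85935}}} = \frac{1}{41725 + \frac{12825}{98674 \left(- \frac{1}{85935}\right)}} = \frac{1}{41725 + \frac{12825}{- \frac{98674}{85935}}} = \frac{1}{41725 + 12825 \left(- \frac{85935}{98674}\right)} = \frac{1}{41725 - \frac{1102116375}{98674}} = \frac{1}{\frac{3015056275}{98674}} = \frac{98674}{3015056275}$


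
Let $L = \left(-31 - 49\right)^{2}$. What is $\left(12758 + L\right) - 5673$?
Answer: $13485$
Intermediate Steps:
$L = 6400$ ($L = \left(-80\right)^{2} = 6400$)
$\left(12758 + L\right) - 5673 = \left(12758 + 6400\right) - 5673 = 19158 - 5673 = 13485$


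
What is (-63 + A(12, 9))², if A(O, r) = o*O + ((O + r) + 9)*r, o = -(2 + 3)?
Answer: 21609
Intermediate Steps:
o = -5 (o = -1*5 = -5)
A(O, r) = -5*O + r*(9 + O + r) (A(O, r) = -5*O + ((O + r) + 9)*r = -5*O + (9 + O + r)*r = -5*O + r*(9 + O + r))
(-63 + A(12, 9))² = (-63 + (9² - 5*12 + 9*9 + 12*9))² = (-63 + (81 - 60 + 81 + 108))² = (-63 + 210)² = 147² = 21609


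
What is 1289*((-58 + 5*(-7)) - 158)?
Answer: -323539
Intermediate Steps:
1289*((-58 + 5*(-7)) - 158) = 1289*((-58 - 35) - 158) = 1289*(-93 - 158) = 1289*(-251) = -323539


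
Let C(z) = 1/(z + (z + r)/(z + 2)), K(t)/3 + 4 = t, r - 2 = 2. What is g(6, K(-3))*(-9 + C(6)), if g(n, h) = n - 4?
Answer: -514/29 ≈ -17.724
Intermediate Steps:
r = 4 (r = 2 + 2 = 4)
K(t) = -12 + 3*t
g(n, h) = -4 + n
C(z) = 1/(z + (4 + z)/(2 + z)) (C(z) = 1/(z + (z + 4)/(z + 2)) = 1/(z + (4 + z)/(2 + z)))
g(6, K(-3))*(-9 + C(6)) = (-4 + 6)*(-9 + (2 + 6)/(4 + 6**2 + 3*6)) = 2*(-9 + 8/(4 + 36 + 18)) = 2*(-9 + 8/58) = 2*(-9 + (1/58)*8) = 2*(-9 + 4/29) = 2*(-257/29) = -514/29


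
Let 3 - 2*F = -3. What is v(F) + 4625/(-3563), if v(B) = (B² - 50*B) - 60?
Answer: -720788/3563 ≈ -202.30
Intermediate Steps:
F = 3 (F = 3/2 - ½*(-3) = 3/2 + 3/2 = 3)
v(B) = -60 + B² - 50*B
v(F) + 4625/(-3563) = (-60 + 3² - 50*3) + 4625/(-3563) = (-60 + 9 - 150) + 4625*(-1/3563) = -201 - 4625/3563 = -720788/3563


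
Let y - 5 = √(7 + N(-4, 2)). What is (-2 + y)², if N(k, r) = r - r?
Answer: (3 + √7)² ≈ 31.875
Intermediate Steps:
N(k, r) = 0
y = 5 + √7 (y = 5 + √(7 + 0) = 5 + √7 ≈ 7.6458)
(-2 + y)² = (-2 + (5 + √7))² = (3 + √7)²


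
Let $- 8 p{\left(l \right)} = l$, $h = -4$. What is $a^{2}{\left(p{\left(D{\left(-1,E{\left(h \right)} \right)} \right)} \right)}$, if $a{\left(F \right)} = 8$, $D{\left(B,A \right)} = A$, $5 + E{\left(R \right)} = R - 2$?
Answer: $64$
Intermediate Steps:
$E{\left(R \right)} = -7 + R$ ($E{\left(R \right)} = -5 + \left(R - 2\right) = -5 + \left(-2 + R\right) = -7 + R$)
$p{\left(l \right)} = - \frac{l}{8}$
$a^{2}{\left(p{\left(D{\left(-1,E{\left(h \right)} \right)} \right)} \right)} = 8^{2} = 64$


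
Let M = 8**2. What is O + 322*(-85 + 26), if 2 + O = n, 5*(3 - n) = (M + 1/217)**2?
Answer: -4665652986/235445 ≈ -19816.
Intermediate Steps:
M = 64
n = -192197986/235445 (n = 3 - (64 + 1/217)**2/5 = 3 - (13889/217)**2/5 = 3 - 1/5*192904321/47089 = 3 - 192904321/235445 = -192197986/235445 ≈ -816.32)
O = -192668876/235445 (O = -2 - 192197986/235445 = -192668876/235445 ≈ -818.32)
O + 322*(-85 + 26) = -192668876/235445 + 322*(-85 + 26) = -192668876/235445 + 322*(-59) = -192668876/235445 - 18998 = -4665652986/235445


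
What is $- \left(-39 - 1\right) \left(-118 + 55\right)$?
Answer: $-2520$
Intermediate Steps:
$- \left(-39 - 1\right) \left(-118 + 55\right) = - \left(-39 - 1\right) \left(-63\right) = - \left(-40\right) \left(-63\right) = \left(-1\right) 2520 = -2520$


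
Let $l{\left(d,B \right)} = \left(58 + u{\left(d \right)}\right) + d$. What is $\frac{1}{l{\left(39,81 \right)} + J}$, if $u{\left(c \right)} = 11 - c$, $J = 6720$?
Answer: $\frac{1}{6789} \approx 0.0001473$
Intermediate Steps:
$l{\left(d,B \right)} = 69$ ($l{\left(d,B \right)} = \left(58 - \left(-11 + d\right)\right) + d = \left(69 - d\right) + d = 69$)
$\frac{1}{l{\left(39,81 \right)} + J} = \frac{1}{69 + 6720} = \frac{1}{6789}$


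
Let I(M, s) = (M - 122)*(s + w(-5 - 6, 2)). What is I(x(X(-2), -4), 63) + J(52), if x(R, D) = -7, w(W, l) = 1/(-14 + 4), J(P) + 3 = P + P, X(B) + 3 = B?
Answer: -80131/10 ≈ -8013.1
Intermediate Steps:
X(B) = -3 + B
J(P) = -3 + 2*P (J(P) = -3 + (P + P) = -3 + 2*P)
w(W, l) = -⅒ (w(W, l) = 1/(-10) = -⅒)
I(M, s) = (-122 + M)*(-⅒ + s) (I(M, s) = (M - 122)*(s - ⅒) = (-122 + M)*(-⅒ + s))
I(x(X(-2), -4), 63) + J(52) = (61/5 - 122*63 - ⅒*(-7) - 7*63) + (-3 + 2*52) = (61/5 - 7686 + 7/10 - 441) + (-3 + 104) = -81141/10 + 101 = -80131/10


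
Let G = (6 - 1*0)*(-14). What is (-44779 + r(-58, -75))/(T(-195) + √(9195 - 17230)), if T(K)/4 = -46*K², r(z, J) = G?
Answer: 62777693160/9790482313607 + 44863*I*√8035/48952411568035 ≈ 0.0064121 + 8.215e-8*I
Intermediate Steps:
G = -84 (G = (6 + 0)*(-14) = 6*(-14) = -84)
r(z, J) = -84
T(K) = -184*K² (T(K) = 4*(-46*K²) = -184*K²)
(-44779 + r(-58, -75))/(T(-195) + √(9195 - 17230)) = (-44779 - 84)/(-184*(-195)² + √(9195 - 17230)) = -44863/(-184*38025 + √(-8035)) = -44863/(-6996600 + I*√8035)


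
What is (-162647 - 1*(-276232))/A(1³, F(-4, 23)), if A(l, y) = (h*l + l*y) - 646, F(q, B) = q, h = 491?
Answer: -113585/159 ≈ -714.37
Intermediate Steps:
A(l, y) = -646 + 491*l + l*y (A(l, y) = (491*l + l*y) - 646 = -646 + 491*l + l*y)
(-162647 - 1*(-276232))/A(1³, F(-4, 23)) = (-162647 - 1*(-276232))/(-646 + 491*1³ + 1³*(-4)) = (-162647 + 276232)/(-646 + 491*1 + 1*(-4)) = 113585/(-646 + 491 - 4) = 113585/(-159) = 113585*(-1/159) = -113585/159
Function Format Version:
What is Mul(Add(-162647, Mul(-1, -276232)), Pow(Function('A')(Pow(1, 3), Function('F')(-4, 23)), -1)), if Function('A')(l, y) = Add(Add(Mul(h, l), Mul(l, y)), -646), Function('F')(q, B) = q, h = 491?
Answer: Rational(-113585, 159) ≈ -714.37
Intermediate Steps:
Function('A')(l, y) = Add(-646, Mul(491, l), Mul(l, y)) (Function('A')(l, y) = Add(Add(Mul(491, l), Mul(l, y)), -646) = Add(-646, Mul(491, l), Mul(l, y)))
Mul(Add(-162647, Mul(-1, -276232)), Pow(Function('A')(Pow(1, 3), Function('F')(-4, 23)), -1)) = Mul(Add(-162647, Mul(-1, -276232)), Pow(Add(-646, Mul(491, Pow(1, 3)), Mul(Pow(1, 3), -4)), -1)) = Mul(Add(-162647, 276232), Pow(Add(-646, Mul(491, 1), Mul(1, -4)), -1)) = Mul(113585, Pow(Add(-646, 491, -4), -1)) = Mul(113585, Pow(-159, -1)) = Mul(113585, Rational(-1, 159)) = Rational(-113585, 159)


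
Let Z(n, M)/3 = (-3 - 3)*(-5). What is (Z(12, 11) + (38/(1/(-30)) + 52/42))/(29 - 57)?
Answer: 5506/147 ≈ 37.456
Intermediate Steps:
Z(n, M) = 90 (Z(n, M) = 3*((-3 - 3)*(-5)) = 3*(-6*(-5)) = 3*30 = 90)
(Z(12, 11) + (38/(1/(-30)) + 52/42))/(29 - 57) = (90 + (38/(1/(-30)) + 52/42))/(29 - 57) = (90 + (38/(-1/30) + 52*(1/42)))/(-28) = (90 + (38*(-30) + 26/21))*(-1/28) = (90 + (-1140 + 26/21))*(-1/28) = (90 - 23914/21)*(-1/28) = -22024/21*(-1/28) = 5506/147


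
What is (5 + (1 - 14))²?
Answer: 64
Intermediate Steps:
(5 + (1 - 14))² = (5 - 13)² = (-8)² = 64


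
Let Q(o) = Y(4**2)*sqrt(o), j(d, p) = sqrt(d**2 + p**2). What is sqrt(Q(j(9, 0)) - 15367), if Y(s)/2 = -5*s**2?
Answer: I*sqrt(23047) ≈ 151.81*I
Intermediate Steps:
Y(s) = -10*s**2 (Y(s) = 2*(-5*s**2) = -10*s**2)
Q(o) = -2560*sqrt(o) (Q(o) = (-10*(4**2)**2)*sqrt(o) = (-10*16**2)*sqrt(o) = (-10*256)*sqrt(o) = -2560*sqrt(o))
sqrt(Q(j(9, 0)) - 15367) = sqrt(-2560*(9**2 + 0**2)**(1/4) - 15367) = sqrt(-2560*(81 + 0)**(1/4) - 15367) = sqrt(-2560*sqrt(sqrt(81)) - 15367) = sqrt(-2560*sqrt(9) - 15367) = sqrt(-2560*3 - 15367) = sqrt(-7680 - 15367) = sqrt(-23047) = I*sqrt(23047)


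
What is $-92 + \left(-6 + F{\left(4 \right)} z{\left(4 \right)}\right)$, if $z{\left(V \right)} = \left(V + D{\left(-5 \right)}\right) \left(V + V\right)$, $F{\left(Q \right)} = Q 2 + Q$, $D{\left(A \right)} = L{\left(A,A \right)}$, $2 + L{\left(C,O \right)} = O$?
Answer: $-386$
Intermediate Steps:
$L{\left(C,O \right)} = -2 + O$
$D{\left(A \right)} = -2 + A$
$F{\left(Q \right)} = 3 Q$ ($F{\left(Q \right)} = 2 Q + Q = 3 Q$)
$z{\left(V \right)} = 2 V \left(-7 + V\right)$ ($z{\left(V \right)} = \left(V - 7\right) \left(V + V\right) = \left(V - 7\right) 2 V = \left(-7 + V\right) 2 V = 2 V \left(-7 + V\right)$)
$-92 + \left(-6 + F{\left(4 \right)} z{\left(4 \right)}\right) = -92 + \left(-6 + 3 \cdot 4 \cdot 2 \cdot 4 \left(-7 + 4\right)\right) = -92 + \left(-6 + 12 \cdot 2 \cdot 4 \left(-3\right)\right) = -92 + \left(-6 + 12 \left(-24\right)\right) = -92 - 294 = -386$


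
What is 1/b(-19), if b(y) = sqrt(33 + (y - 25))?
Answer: -I*sqrt(11)/11 ≈ -0.30151*I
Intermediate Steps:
b(y) = sqrt(8 + y) (b(y) = sqrt(33 + (-25 + y)) = sqrt(8 + y))
1/b(-19) = 1/(sqrt(8 - 19)) = 1/(sqrt(-11)) = 1/(I*sqrt(11)) = -I*sqrt(11)/11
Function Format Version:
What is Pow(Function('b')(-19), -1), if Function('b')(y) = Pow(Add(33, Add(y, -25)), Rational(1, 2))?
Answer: Mul(Rational(-1, 11), I, Pow(11, Rational(1, 2))) ≈ Mul(-0.30151, I)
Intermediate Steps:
Function('b')(y) = Pow(Add(8, y), Rational(1, 2)) (Function('b')(y) = Pow(Add(33, Add(-25, y)), Rational(1, 2)) = Pow(Add(8, y), Rational(1, 2)))
Pow(Function('b')(-19), -1) = Pow(Pow(Add(8, -19), Rational(1, 2)), -1) = Pow(Pow(-11, Rational(1, 2)), -1) = Pow(Mul(I, Pow(11, Rational(1, 2))), -1) = Mul(Rational(-1, 11), I, Pow(11, Rational(1, 2)))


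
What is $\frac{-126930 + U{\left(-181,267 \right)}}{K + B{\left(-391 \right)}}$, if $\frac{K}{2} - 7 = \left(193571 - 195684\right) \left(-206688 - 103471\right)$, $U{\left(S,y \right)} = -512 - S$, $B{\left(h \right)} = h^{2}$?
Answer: $- \frac{127261}{1310884829} \approx -9.708 \cdot 10^{-5}$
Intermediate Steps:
$K = 1310731948$ ($K = 14 + 2 \left(193571 - 195684\right) \left(-206688 - 103471\right) = 14 + 2 \left(\left(-2113\right) \left(-310159\right)\right) = 14 + 2 \cdot 655365967 = 14 + 1310731934 = 1310731948$)
$\frac{-126930 + U{\left(-181,267 \right)}}{K + B{\left(-391 \right)}} = \frac{-126930 - 331}{1310731948 + \left(-391\right)^{2}} = \frac{-126930 + \left(-512 + 181\right)}{1310731948 + 152881} = \frac{-126930 - 331}{1310884829} = \left(-127261\right) \frac{1}{1310884829} = - \frac{127261}{1310884829}$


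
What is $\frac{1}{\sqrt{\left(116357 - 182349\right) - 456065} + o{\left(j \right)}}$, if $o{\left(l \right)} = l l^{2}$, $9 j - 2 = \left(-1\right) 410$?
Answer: $- \frac{67917312}{6327899467489} - \frac{729 i \sqrt{522057}}{6327899467489} \approx -1.0733 \cdot 10^{-5} - 8.3239 \cdot 10^{-8} i$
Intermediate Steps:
$j = - \frac{136}{3}$ ($j = \frac{2}{9} + \frac{\left(-1\right) 410}{9} = \frac{2}{9} + \frac{1}{9} \left(-410\right) = \frac{2}{9} - \frac{410}{9} = - \frac{136}{3} \approx -45.333$)
$o{\left(l \right)} = l^{3}$
$\frac{1}{\sqrt{\left(116357 - 182349\right) - 456065} + o{\left(j \right)}} = \frac{1}{\sqrt{\left(116357 - 182349\right) - 456065} + \left(- \frac{136}{3}\right)^{3}} = \frac{1}{\sqrt{-65992 - 456065} - \frac{2515456}{27}} = \frac{1}{\sqrt{-522057} - \frac{2515456}{27}} = \frac{1}{i \sqrt{522057} - \frac{2515456}{27}} = \frac{1}{- \frac{2515456}{27} + i \sqrt{522057}}$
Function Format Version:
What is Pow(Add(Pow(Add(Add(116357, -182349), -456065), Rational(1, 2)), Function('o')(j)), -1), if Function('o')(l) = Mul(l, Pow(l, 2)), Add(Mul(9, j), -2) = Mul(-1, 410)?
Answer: Add(Rational(-67917312, 6327899467489), Mul(Rational(-729, 6327899467489), I, Pow(522057, Rational(1, 2)))) ≈ Add(-1.0733e-5, Mul(-8.3239e-8, I))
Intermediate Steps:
j = Rational(-136, 3) (j = Add(Rational(2, 9), Mul(Rational(1, 9), Mul(-1, 410))) = Add(Rational(2, 9), Mul(Rational(1, 9), -410)) = Add(Rational(2, 9), Rational(-410, 9)) = Rational(-136, 3) ≈ -45.333)
Function('o')(l) = Pow(l, 3)
Pow(Add(Pow(Add(Add(116357, -182349), -456065), Rational(1, 2)), Function('o')(j)), -1) = Pow(Add(Pow(Add(Add(116357, -182349), -456065), Rational(1, 2)), Pow(Rational(-136, 3), 3)), -1) = Pow(Add(Pow(Add(-65992, -456065), Rational(1, 2)), Rational(-2515456, 27)), -1) = Pow(Add(Pow(-522057, Rational(1, 2)), Rational(-2515456, 27)), -1) = Pow(Add(Mul(I, Pow(522057, Rational(1, 2))), Rational(-2515456, 27)), -1) = Pow(Add(Rational(-2515456, 27), Mul(I, Pow(522057, Rational(1, 2)))), -1)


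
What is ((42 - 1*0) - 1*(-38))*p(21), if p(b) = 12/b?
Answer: 320/7 ≈ 45.714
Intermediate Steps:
((42 - 1*0) - 1*(-38))*p(21) = ((42 - 1*0) - 1*(-38))*(12/21) = ((42 + 0) + 38)*(12*(1/21)) = (42 + 38)*(4/7) = 80*(4/7) = 320/7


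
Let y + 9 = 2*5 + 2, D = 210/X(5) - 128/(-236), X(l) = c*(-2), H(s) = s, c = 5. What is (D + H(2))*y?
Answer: -3267/59 ≈ -55.373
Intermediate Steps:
X(l) = -10 (X(l) = 5*(-2) = -10)
D = -1207/59 (D = 210/(-10) - 128/(-236) = 210*(-⅒) - 128*(-1/236) = -21 + 32/59 = -1207/59 ≈ -20.458)
y = 3 (y = -9 + (2*5 + 2) = -9 + (10 + 2) = -9 + 12 = 3)
(D + H(2))*y = (-1207/59 + 2)*3 = -1089/59*3 = -3267/59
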